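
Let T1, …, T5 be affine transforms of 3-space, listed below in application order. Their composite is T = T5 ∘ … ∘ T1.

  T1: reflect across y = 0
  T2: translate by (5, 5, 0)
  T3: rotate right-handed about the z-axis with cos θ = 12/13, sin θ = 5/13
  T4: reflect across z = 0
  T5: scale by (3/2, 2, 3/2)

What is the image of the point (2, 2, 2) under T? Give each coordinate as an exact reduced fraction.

T1 reflect across y = 0: (2, 2, 2) → (2, -2, 2)
T2 translate by (5, 5, 0): (2, -2, 2) → (7, 3, 2)
T3 rotate right-handed about the z-axis with cos θ = 12/13, sin θ = 5/13: (7, 3, 2) → (69/13, 71/13, 2)
T4 reflect across z = 0: (69/13, 71/13, 2) → (69/13, 71/13, -2)
T5 scale by (3/2, 2, 3/2): (69/13, 71/13, -2) → (207/26, 142/13, -3)

T(p) = (207/26, 142/13, -3)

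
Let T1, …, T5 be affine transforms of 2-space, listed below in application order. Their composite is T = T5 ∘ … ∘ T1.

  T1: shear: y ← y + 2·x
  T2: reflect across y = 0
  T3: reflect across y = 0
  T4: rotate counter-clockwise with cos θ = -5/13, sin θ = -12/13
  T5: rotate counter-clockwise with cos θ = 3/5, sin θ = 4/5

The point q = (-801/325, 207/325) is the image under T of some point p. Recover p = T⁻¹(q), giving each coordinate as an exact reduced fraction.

p = (-9/5, 9/5)

T1 = [1 0 0; 2 1 0; 0 0 1]
T2·T1 = [1 0 0; -2 -1 0; 0 0 1]
T3·…·T1 = [1 0 0; 2 1 0; 0 0 1]
T4·…·T1 = [19/13 12/13 0; -22/13 -5/13 0; 0 0 1]
T5·…·T1 = [29/13 56/65 0; 2/13 33/65 0; 0 0 1]
det M = 1; M⁻¹ = [33/65 -56/65 0; -2/13 29/13 0; 0 0 1]
M⁻¹ · (-801/325, 207/325)ᵀ = (-9/5, 9/5)ᵀ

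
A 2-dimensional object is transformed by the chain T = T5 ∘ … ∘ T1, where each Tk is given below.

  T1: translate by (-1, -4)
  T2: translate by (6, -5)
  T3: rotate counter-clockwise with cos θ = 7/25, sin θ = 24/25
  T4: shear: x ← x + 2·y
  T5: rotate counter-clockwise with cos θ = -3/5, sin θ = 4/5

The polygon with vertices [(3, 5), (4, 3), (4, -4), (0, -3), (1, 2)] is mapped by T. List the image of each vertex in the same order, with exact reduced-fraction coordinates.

T1 translate by (-1, -4): (3, 5) → (2, 1); (4, 3) → (3, -1); (4, -4) → (3, -8); (0, -3) → (-1, -7); (1, 2) → (0, -2)
T2 translate by (6, -5): (2, 1) → (8, -4); (3, -1) → (9, -6); (3, -8) → (9, -13); (-1, -7) → (5, -12); (0, -2) → (6, -7)
T3 rotate counter-clockwise with cos θ = 7/25, sin θ = 24/25: (8, -4) → (152/25, 164/25); (9, -6) → (207/25, 174/25); (9, -13) → (15, 5); (5, -12) → (323/25, 36/25); (6, -7) → (42/5, 19/5)
T4 shear: x ← x + 2·y: (152/25, 164/25) → (96/5, 164/25); (207/25, 174/25) → (111/5, 174/25); (15, 5) → (25, 5); (323/25, 36/25) → (79/5, 36/25); (42/5, 19/5) → (16, 19/5)
T5 rotate counter-clockwise with cos θ = -3/5, sin θ = 4/5: (96/5, 164/25) → (-2096/125, 1428/125); (111/5, 174/25) → (-2361/125, 1698/125); (25, 5) → (-19, 17); (79/5, 36/25) → (-1329/125, 1472/125); (16, 19/5) → (-316/25, 263/25)

image vertices: (-2096/125, 1428/125), (-2361/125, 1698/125), (-19, 17), (-1329/125, 1472/125), (-316/25, 263/25)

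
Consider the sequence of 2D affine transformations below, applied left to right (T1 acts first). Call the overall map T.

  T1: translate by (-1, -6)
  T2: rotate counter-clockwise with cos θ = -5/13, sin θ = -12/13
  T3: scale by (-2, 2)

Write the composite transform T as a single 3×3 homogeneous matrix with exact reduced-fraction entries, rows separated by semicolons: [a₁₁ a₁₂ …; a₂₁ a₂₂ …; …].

T1 = [1 0 -1; 0 1 -6; 0 0 1]
T2·T1 = [-5/13 12/13 -67/13; -12/13 -5/13 42/13; 0 0 1]
T3·…·T1 = [10/13 -24/13 134/13; -24/13 -10/13 84/13; 0 0 1]

T = [10/13 -24/13 134/13; -24/13 -10/13 84/13; 0 0 1]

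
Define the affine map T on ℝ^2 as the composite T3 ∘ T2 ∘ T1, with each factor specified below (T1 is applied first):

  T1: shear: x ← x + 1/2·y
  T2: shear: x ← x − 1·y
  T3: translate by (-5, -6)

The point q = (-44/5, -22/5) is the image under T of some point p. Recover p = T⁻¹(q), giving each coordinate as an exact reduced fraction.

T1 = [1 1/2 0; 0 1 0; 0 0 1]
T2·T1 = [1 -1/2 0; 0 1 0; 0 0 1]
T3·…·T1 = [1 -1/2 -5; 0 1 -6; 0 0 1]
det M = 1; M⁻¹ = [1 1/2 8; 0 1 6; 0 0 1]
M⁻¹ · (-44/5, -22/5)ᵀ = (-3, 8/5)ᵀ

p = (-3, 8/5)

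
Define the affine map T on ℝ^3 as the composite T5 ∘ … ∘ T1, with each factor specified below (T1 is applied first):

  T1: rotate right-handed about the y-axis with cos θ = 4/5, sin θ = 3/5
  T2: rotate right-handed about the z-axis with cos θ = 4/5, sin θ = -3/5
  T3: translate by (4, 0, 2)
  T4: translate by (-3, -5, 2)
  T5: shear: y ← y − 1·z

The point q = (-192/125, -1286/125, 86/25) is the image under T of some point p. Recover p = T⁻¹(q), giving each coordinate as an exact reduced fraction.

T1 = [4/5 0 3/5 0; 0 1 0 0; -3/5 0 4/5 0; 0 0 0 1]
T2·T1 = [16/25 3/5 12/25 0; -12/25 4/5 -9/25 0; -3/5 0 4/5 0; 0 0 0 1]
T3·…·T1 = [16/25 3/5 12/25 4; -12/25 4/5 -9/25 0; -3/5 0 4/5 2; 0 0 0 1]
T4·…·T1 = [16/25 3/5 12/25 1; -12/25 4/5 -9/25 -5; -3/5 0 4/5 4; 0 0 0 1]
T5·…·T1 = [16/25 3/5 12/25 1; 3/25 4/5 -29/25 -9; -3/5 0 4/5 4; 0 0 0 1]
det M = 1; M⁻¹ = [16/25 -12/25 -27/25 -16/25; 3/5 4/5 4/5 17/5; 12/25 -9/25 11/25 -137/25; 0 0 0 1]
M⁻¹ · (-192/125, -1286/125, 86/25)ᵀ = (-2/5, -3, -1)ᵀ

p = (-2/5, -3, -1)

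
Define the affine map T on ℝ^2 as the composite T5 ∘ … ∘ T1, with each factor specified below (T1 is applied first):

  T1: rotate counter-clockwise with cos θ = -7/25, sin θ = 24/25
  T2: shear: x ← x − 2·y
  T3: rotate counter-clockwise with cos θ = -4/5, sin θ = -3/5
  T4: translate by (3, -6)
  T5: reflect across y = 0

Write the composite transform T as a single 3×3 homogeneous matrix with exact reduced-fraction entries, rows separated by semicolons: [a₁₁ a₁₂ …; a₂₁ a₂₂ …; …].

T1 = [-7/25 -24/25 0; 24/25 -7/25 0; 0 0 1]
T2·T1 = [-11/5 -2/5 0; 24/25 -7/25 0; 0 0 1]
T3·…·T1 = [292/125 19/125 0; 69/125 58/125 0; 0 0 1]
T4·…·T1 = [292/125 19/125 3; 69/125 58/125 -6; 0 0 1]
T5·…·T1 = [292/125 19/125 3; -69/125 -58/125 6; 0 0 1]

T = [292/125 19/125 3; -69/125 -58/125 6; 0 0 1]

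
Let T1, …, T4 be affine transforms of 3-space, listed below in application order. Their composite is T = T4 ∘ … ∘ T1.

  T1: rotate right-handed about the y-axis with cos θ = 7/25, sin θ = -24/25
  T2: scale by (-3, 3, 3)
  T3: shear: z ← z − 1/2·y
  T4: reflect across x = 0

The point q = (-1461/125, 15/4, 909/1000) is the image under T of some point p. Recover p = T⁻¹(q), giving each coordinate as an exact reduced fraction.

p = (-1/5, 5/4, 4)

T1 = [7/25 0 -24/25 0; 0 1 0 0; 24/25 0 7/25 0; 0 0 0 1]
T2·T1 = [-21/25 0 72/25 0; 0 3 0 0; 72/25 0 21/25 0; 0 0 0 1]
T3·…·T1 = [-21/25 0 72/25 0; 0 3 0 0; 72/25 -3/2 21/25 0; 0 0 0 1]
T4·…·T1 = [21/25 0 -72/25 0; 0 3 0 0; 72/25 -3/2 21/25 0; 0 0 0 1]
det M = 27; M⁻¹ = [7/75 4/25 8/25 0; 0 1/3 0 0; -8/25 7/150 7/75 0; 0 0 0 1]
M⁻¹ · (-1461/125, 15/4, 909/1000)ᵀ = (-1/5, 5/4, 4)ᵀ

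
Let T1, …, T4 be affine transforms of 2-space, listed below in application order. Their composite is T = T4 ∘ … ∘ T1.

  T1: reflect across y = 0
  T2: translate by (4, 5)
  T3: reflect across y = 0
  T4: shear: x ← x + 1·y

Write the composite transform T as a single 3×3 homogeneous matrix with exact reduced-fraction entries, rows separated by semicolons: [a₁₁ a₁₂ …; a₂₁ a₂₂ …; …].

T1 = [1 0 0; 0 -1 0; 0 0 1]
T2·T1 = [1 0 4; 0 -1 5; 0 0 1]
T3·…·T1 = [1 0 4; 0 1 -5; 0 0 1]
T4·…·T1 = [1 1 -1; 0 1 -5; 0 0 1]

T = [1 1 -1; 0 1 -5; 0 0 1]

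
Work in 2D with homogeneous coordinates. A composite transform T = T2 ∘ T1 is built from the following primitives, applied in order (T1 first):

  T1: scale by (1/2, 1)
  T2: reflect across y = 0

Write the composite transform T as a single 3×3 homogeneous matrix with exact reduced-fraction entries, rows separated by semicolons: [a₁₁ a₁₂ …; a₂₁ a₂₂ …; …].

T = [1/2 0 0; 0 -1 0; 0 0 1]

T1 = [1/2 0 0; 0 1 0; 0 0 1]
T2·T1 = [1/2 0 0; 0 -1 0; 0 0 1]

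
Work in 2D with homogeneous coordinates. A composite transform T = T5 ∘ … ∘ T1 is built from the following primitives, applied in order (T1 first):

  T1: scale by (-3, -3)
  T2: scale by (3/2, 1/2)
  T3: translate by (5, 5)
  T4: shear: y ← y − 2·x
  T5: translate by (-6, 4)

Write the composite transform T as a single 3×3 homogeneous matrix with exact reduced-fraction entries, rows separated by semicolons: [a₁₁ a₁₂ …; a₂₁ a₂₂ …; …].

T = [-9/2 0 -1; 9 -3/2 -1; 0 0 1]

T1 = [-3 0 0; 0 -3 0; 0 0 1]
T2·T1 = [-9/2 0 0; 0 -3/2 0; 0 0 1]
T3·…·T1 = [-9/2 0 5; 0 -3/2 5; 0 0 1]
T4·…·T1 = [-9/2 0 5; 9 -3/2 -5; 0 0 1]
T5·…·T1 = [-9/2 0 -1; 9 -3/2 -1; 0 0 1]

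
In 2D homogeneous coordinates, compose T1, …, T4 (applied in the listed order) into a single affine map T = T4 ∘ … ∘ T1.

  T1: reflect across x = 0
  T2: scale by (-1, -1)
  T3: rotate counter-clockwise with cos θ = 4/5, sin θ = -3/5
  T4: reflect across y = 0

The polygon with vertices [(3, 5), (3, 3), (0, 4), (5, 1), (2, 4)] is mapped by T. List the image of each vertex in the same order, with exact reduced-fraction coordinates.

image vertices: (-3/5, 29/5), (3/5, 21/5), (-12/5, 16/5), (17/5, 19/5), (-4/5, 22/5)

T1 reflect across x = 0: (3, 5) → (-3, 5); (3, 3) → (-3, 3); (0, 4) → (0, 4); (5, 1) → (-5, 1); (2, 4) → (-2, 4)
T2 scale by (-1, -1): (-3, 5) → (3, -5); (-3, 3) → (3, -3); (0, 4) → (0, -4); (-5, 1) → (5, -1); (-2, 4) → (2, -4)
T3 rotate counter-clockwise with cos θ = 4/5, sin θ = -3/5: (3, -5) → (-3/5, -29/5); (3, -3) → (3/5, -21/5); (0, -4) → (-12/5, -16/5); (5, -1) → (17/5, -19/5); (2, -4) → (-4/5, -22/5)
T4 reflect across y = 0: (-3/5, -29/5) → (-3/5, 29/5); (3/5, -21/5) → (3/5, 21/5); (-12/5, -16/5) → (-12/5, 16/5); (17/5, -19/5) → (17/5, 19/5); (-4/5, -22/5) → (-4/5, 22/5)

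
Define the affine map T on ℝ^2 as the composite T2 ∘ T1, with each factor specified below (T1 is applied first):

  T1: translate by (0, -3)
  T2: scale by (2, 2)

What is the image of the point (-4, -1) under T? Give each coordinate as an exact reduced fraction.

T1 translate by (0, -3): (-4, -1) → (-4, -4)
T2 scale by (2, 2): (-4, -4) → (-8, -8)

T(p) = (-8, -8)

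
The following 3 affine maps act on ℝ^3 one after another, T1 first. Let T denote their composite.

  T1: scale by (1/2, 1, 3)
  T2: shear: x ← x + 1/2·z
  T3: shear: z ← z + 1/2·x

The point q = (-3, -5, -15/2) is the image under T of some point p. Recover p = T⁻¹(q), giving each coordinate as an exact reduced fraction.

T1 = [1/2 0 0 0; 0 1 0 0; 0 0 3 0; 0 0 0 1]
T2·T1 = [1/2 0 3/2 0; 0 1 0 0; 0 0 3 0; 0 0 0 1]
T3·…·T1 = [1/2 0 3/2 0; 0 1 0 0; 1/4 0 15/4 0; 0 0 0 1]
det M = 3/2; M⁻¹ = [5/2 0 -1 0; 0 1 0 0; -1/6 0 1/3 0; 0 0 0 1]
M⁻¹ · (-3, -5, -15/2)ᵀ = (0, -5, -2)ᵀ

p = (0, -5, -2)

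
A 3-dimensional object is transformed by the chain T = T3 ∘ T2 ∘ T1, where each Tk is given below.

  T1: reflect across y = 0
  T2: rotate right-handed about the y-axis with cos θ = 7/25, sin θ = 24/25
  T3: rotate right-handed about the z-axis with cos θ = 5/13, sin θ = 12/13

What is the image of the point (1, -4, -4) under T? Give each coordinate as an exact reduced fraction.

T1 reflect across y = 0: (1, -4, -4) → (1, 4, -4)
T2 rotate right-handed about the y-axis with cos θ = 7/25, sin θ = 24/25: (1, 4, -4) → (-89/25, 4, -52/25)
T3 rotate right-handed about the z-axis with cos θ = 5/13, sin θ = 12/13: (-89/25, 4, -52/25) → (-329/65, -568/325, -52/25)

T(p) = (-329/65, -568/325, -52/25)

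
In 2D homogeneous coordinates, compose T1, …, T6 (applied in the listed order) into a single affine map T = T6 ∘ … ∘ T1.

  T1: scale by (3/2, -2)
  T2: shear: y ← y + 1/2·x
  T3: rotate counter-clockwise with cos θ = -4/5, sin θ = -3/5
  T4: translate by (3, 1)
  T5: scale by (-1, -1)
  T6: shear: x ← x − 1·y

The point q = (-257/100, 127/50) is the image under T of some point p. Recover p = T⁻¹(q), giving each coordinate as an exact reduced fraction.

T1 = [3/2 0 0; 0 -2 0; 0 0 1]
T2·T1 = [3/2 0 0; 3/4 -2 0; 0 0 1]
T3·…·T1 = [-3/4 -6/5 0; -3/2 8/5 0; 0 0 1]
T4·…·T1 = [-3/4 -6/5 3; -3/2 8/5 1; 0 0 1]
T5·…·T1 = [3/4 6/5 -3; 3/2 -8/5 -1; 0 0 1]
T6·…·T1 = [-3/4 14/5 -2; 3/2 -8/5 -1; 0 0 1]
det M = -3; M⁻¹ = [8/15 14/15 2; 1/2 1/4 5/4; 0 0 1]
M⁻¹ · (-257/100, 127/50)ᵀ = (3, 3/5)ᵀ

p = (3, 3/5)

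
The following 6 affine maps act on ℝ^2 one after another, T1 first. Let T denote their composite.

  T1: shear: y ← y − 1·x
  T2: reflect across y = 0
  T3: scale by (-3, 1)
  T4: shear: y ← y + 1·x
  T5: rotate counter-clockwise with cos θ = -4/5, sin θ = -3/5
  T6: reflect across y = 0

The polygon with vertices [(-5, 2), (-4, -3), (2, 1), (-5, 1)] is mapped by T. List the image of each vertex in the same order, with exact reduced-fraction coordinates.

T1 shear: y ← y − 1·x: (-5, 2) → (-5, 7); (-4, -3) → (-4, 1); (2, 1) → (2, -1); (-5, 1) → (-5, 6)
T2 reflect across y = 0: (-5, 7) → (-5, -7); (-4, 1) → (-4, -1); (2, -1) → (2, 1); (-5, 6) → (-5, -6)
T3 scale by (-3, 1): (-5, -7) → (15, -7); (-4, -1) → (12, -1); (2, 1) → (-6, 1); (-5, -6) → (15, -6)
T4 shear: y ← y + 1·x: (15, -7) → (15, 8); (12, -1) → (12, 11); (-6, 1) → (-6, -5); (15, -6) → (15, 9)
T5 rotate counter-clockwise with cos θ = -4/5, sin θ = -3/5: (15, 8) → (-36/5, -77/5); (12, 11) → (-3, -16); (-6, -5) → (9/5, 38/5); (15, 9) → (-33/5, -81/5)
T6 reflect across y = 0: (-36/5, -77/5) → (-36/5, 77/5); (-3, -16) → (-3, 16); (9/5, 38/5) → (9/5, -38/5); (-33/5, -81/5) → (-33/5, 81/5)

image vertices: (-36/5, 77/5), (-3, 16), (9/5, -38/5), (-33/5, 81/5)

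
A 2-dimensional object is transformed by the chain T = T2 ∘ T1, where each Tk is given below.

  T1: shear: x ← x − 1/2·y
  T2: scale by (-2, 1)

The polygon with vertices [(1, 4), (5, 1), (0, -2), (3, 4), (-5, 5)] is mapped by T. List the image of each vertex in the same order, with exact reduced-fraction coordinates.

T1 shear: x ← x − 1/2·y: (1, 4) → (-1, 4); (5, 1) → (9/2, 1); (0, -2) → (1, -2); (3, 4) → (1, 4); (-5, 5) → (-15/2, 5)
T2 scale by (-2, 1): (-1, 4) → (2, 4); (9/2, 1) → (-9, 1); (1, -2) → (-2, -2); (1, 4) → (-2, 4); (-15/2, 5) → (15, 5)

image vertices: (2, 4), (-9, 1), (-2, -2), (-2, 4), (15, 5)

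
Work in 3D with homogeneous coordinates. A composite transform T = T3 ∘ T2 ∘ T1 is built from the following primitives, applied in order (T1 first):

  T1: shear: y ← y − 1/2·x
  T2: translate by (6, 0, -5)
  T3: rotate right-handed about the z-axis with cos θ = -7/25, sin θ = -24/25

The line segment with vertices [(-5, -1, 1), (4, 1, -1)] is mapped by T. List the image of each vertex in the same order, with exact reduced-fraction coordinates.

T1 shear: y ← y − 1/2·x: (-5, -1, 1) → (-5, 3/2, 1); (4, 1, -1) → (4, -1, -1)
T2 translate by (6, 0, -5): (-5, 3/2, 1) → (1, 3/2, -4); (4, -1, -1) → (10, -1, -6)
T3 rotate right-handed about the z-axis with cos θ = -7/25, sin θ = -24/25: (1, 3/2, -4) → (29/25, -69/50, -4); (10, -1, -6) → (-94/25, -233/25, -6)

image vertices: (29/25, -69/50, -4), (-94/25, -233/25, -6)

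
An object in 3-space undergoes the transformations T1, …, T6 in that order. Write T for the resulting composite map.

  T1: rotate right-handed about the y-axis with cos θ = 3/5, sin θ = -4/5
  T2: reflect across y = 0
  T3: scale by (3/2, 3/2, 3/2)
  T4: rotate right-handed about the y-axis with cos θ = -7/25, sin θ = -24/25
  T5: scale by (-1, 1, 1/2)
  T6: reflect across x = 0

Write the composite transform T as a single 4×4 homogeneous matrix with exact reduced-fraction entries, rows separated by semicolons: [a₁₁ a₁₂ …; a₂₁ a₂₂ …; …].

T1 = [3/5 0 -4/5 0; 0 1 0 0; 4/5 0 3/5 0; 0 0 0 1]
T2·T1 = [3/5 0 -4/5 0; 0 -1 0 0; 4/5 0 3/5 0; 0 0 0 1]
T3·…·T1 = [9/10 0 -6/5 0; 0 -3/2 0 0; 6/5 0 9/10 0; 0 0 0 1]
T4·…·T1 = [-351/250 0 -66/125 0; 0 -3/2 0 0; 66/125 0 -351/250 0; 0 0 0 1]
T5·…·T1 = [351/250 0 66/125 0; 0 -3/2 0 0; 33/125 0 -351/500 0; 0 0 0 1]
T6·…·T1 = [-351/250 0 -66/125 0; 0 -3/2 0 0; 33/125 0 -351/500 0; 0 0 0 1]

T = [-351/250 0 -66/125 0; 0 -3/2 0 0; 33/125 0 -351/500 0; 0 0 0 1]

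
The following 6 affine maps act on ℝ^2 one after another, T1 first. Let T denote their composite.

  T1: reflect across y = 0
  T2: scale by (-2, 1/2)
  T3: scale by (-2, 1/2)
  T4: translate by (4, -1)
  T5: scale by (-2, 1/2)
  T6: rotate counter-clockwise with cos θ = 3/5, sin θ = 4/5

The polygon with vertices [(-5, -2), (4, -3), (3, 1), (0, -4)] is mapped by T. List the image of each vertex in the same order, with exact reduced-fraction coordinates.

T1 reflect across y = 0: (-5, -2) → (-5, 2); (4, -3) → (4, 3); (3, 1) → (3, -1); (0, -4) → (0, 4)
T2 scale by (-2, 1/2): (-5, 2) → (10, 1); (4, 3) → (-8, 3/2); (3, -1) → (-6, -1/2); (0, 4) → (0, 2)
T3 scale by (-2, 1/2): (10, 1) → (-20, 1/2); (-8, 3/2) → (16, 3/4); (-6, -1/2) → (12, -1/4); (0, 2) → (0, 1)
T4 translate by (4, -1): (-20, 1/2) → (-16, -1/2); (16, 3/4) → (20, -1/4); (12, -1/4) → (16, -5/4); (0, 1) → (4, 0)
T5 scale by (-2, 1/2): (-16, -1/2) → (32, -1/4); (20, -1/4) → (-40, -1/8); (16, -5/4) → (-32, -5/8); (4, 0) → (-8, 0)
T6 rotate counter-clockwise with cos θ = 3/5, sin θ = 4/5: (32, -1/4) → (97/5, 509/20); (-40, -1/8) → (-239/10, -1283/40); (-32, -5/8) → (-187/10, -1039/40); (-8, 0) → (-24/5, -32/5)

image vertices: (97/5, 509/20), (-239/10, -1283/40), (-187/10, -1039/40), (-24/5, -32/5)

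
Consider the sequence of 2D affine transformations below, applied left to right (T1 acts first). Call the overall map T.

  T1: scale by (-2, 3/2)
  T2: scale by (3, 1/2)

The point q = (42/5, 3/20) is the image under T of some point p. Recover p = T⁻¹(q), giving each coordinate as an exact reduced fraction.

p = (-7/5, 1/5)

T1 = [-2 0 0; 0 3/2 0; 0 0 1]
T2·T1 = [-6 0 0; 0 3/4 0; 0 0 1]
det M = -9/2; M⁻¹ = [-1/6 0 0; 0 4/3 0; 0 0 1]
M⁻¹ · (42/5, 3/20)ᵀ = (-7/5, 1/5)ᵀ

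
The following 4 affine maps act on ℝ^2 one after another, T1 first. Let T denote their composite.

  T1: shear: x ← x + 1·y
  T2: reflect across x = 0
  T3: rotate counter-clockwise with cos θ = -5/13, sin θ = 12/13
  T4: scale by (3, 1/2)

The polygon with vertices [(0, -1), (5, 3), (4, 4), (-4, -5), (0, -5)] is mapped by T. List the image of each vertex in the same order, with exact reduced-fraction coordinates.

T1 shear: x ← x + 1·y: (0, -1) → (-1, -1); (5, 3) → (8, 3); (4, 4) → (8, 4); (-4, -5) → (-9, -5); (0, -5) → (-5, -5)
T2 reflect across x = 0: (-1, -1) → (1, -1); (8, 3) → (-8, 3); (8, 4) → (-8, 4); (-9, -5) → (9, -5); (-5, -5) → (5, -5)
T3 rotate counter-clockwise with cos θ = -5/13, sin θ = 12/13: (1, -1) → (7/13, 17/13); (-8, 3) → (4/13, -111/13); (-8, 4) → (-8/13, -116/13); (9, -5) → (15/13, 133/13); (5, -5) → (35/13, 85/13)
T4 scale by (3, 1/2): (7/13, 17/13) → (21/13, 17/26); (4/13, -111/13) → (12/13, -111/26); (-8/13, -116/13) → (-24/13, -58/13); (15/13, 133/13) → (45/13, 133/26); (35/13, 85/13) → (105/13, 85/26)

image vertices: (21/13, 17/26), (12/13, -111/26), (-24/13, -58/13), (45/13, 133/26), (105/13, 85/26)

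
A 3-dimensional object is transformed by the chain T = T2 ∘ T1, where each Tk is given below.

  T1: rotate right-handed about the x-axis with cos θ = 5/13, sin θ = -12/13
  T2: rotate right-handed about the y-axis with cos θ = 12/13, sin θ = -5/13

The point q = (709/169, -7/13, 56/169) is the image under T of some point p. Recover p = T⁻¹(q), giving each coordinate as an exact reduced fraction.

T1 = [1 0 0 0; 0 5/13 12/13 0; 0 -12/13 5/13 0; 0 0 0 1]
T2·T1 = [12/13 60/169 -25/169 0; 0 5/13 12/13 0; 5/13 -144/169 60/169 0; 0 0 0 1]
det M = 1; M⁻¹ = [12/13 0 5/13 0; 60/169 5/13 -144/169 0; -25/169 12/13 60/169 0; 0 0 0 1]
M⁻¹ · (709/169, -7/13, 56/169)ᵀ = (4, 1, -1)ᵀ

p = (4, 1, -1)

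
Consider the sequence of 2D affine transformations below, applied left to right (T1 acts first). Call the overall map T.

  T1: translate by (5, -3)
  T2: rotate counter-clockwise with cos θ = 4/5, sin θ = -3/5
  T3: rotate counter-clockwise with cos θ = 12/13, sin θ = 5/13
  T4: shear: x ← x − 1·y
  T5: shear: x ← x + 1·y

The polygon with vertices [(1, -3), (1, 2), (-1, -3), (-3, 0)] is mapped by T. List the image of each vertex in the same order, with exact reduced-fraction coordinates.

image vertices: (282/65, -474/65), (362/65, -159/65), (12/5, -34/5), (6/5, -17/5)

T1 translate by (5, -3): (1, -3) → (6, -6); (1, 2) → (6, -1); (-1, -3) → (4, -6); (-3, 0) → (2, -3)
T2 rotate counter-clockwise with cos θ = 4/5, sin θ = -3/5: (6, -6) → (6/5, -42/5); (6, -1) → (21/5, -22/5); (4, -6) → (-2/5, -36/5); (2, -3) → (-1/5, -18/5)
T3 rotate counter-clockwise with cos θ = 12/13, sin θ = 5/13: (6/5, -42/5) → (282/65, -474/65); (21/5, -22/5) → (362/65, -159/65); (-2/5, -36/5) → (12/5, -34/5); (-1/5, -18/5) → (6/5, -17/5)
T4 shear: x ← x − 1·y: (282/65, -474/65) → (756/65, -474/65); (362/65, -159/65) → (521/65, -159/65); (12/5, -34/5) → (46/5, -34/5); (6/5, -17/5) → (23/5, -17/5)
T5 shear: x ← x + 1·y: (756/65, -474/65) → (282/65, -474/65); (521/65, -159/65) → (362/65, -159/65); (46/5, -34/5) → (12/5, -34/5); (23/5, -17/5) → (6/5, -17/5)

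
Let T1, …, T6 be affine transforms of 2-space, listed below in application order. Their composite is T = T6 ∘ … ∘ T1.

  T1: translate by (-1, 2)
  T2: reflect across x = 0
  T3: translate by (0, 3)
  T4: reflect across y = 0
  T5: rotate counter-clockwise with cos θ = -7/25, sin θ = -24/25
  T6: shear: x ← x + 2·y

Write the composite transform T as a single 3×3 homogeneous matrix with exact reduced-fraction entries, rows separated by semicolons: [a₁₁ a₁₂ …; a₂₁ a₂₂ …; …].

T1 = [1 0 -1; 0 1 2; 0 0 1]
T2·T1 = [-1 0 1; 0 1 2; 0 0 1]
T3·…·T1 = [-1 0 1; 0 1 5; 0 0 1]
T4·…·T1 = [-1 0 1; 0 -1 -5; 0 0 1]
T5·…·T1 = [7/25 -24/25 -127/25; 24/25 7/25 11/25; 0 0 1]
T6·…·T1 = [11/5 -2/5 -21/5; 24/25 7/25 11/25; 0 0 1]

T = [11/5 -2/5 -21/5; 24/25 7/25 11/25; 0 0 1]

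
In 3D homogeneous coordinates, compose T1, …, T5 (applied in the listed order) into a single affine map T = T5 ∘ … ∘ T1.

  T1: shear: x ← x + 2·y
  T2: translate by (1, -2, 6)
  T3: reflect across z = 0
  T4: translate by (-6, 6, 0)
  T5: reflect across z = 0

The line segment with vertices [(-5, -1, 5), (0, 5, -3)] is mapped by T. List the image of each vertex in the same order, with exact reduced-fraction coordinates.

image vertices: (-12, 3, 11), (5, 9, 3)

T1 shear: x ← x + 2·y: (-5, -1, 5) → (-7, -1, 5); (0, 5, -3) → (10, 5, -3)
T2 translate by (1, -2, 6): (-7, -1, 5) → (-6, -3, 11); (10, 5, -3) → (11, 3, 3)
T3 reflect across z = 0: (-6, -3, 11) → (-6, -3, -11); (11, 3, 3) → (11, 3, -3)
T4 translate by (-6, 6, 0): (-6, -3, -11) → (-12, 3, -11); (11, 3, -3) → (5, 9, -3)
T5 reflect across z = 0: (-12, 3, -11) → (-12, 3, 11); (5, 9, -3) → (5, 9, 3)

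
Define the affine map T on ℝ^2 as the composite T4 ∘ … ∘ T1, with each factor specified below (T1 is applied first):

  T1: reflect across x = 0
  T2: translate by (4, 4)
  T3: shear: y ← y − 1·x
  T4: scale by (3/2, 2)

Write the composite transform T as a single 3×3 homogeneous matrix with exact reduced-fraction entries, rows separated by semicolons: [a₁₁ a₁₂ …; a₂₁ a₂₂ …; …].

T = [-3/2 0 6; 2 2 0; 0 0 1]

T1 = [-1 0 0; 0 1 0; 0 0 1]
T2·T1 = [-1 0 4; 0 1 4; 0 0 1]
T3·…·T1 = [-1 0 4; 1 1 0; 0 0 1]
T4·…·T1 = [-3/2 0 6; 2 2 0; 0 0 1]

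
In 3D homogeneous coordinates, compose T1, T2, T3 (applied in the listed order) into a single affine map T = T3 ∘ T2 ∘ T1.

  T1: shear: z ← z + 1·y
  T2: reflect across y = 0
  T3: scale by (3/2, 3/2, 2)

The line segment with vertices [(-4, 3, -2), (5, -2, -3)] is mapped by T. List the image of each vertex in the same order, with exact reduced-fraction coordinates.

T1 shear: z ← z + 1·y: (-4, 3, -2) → (-4, 3, 1); (5, -2, -3) → (5, -2, -5)
T2 reflect across y = 0: (-4, 3, 1) → (-4, -3, 1); (5, -2, -5) → (5, 2, -5)
T3 scale by (3/2, 3/2, 2): (-4, -3, 1) → (-6, -9/2, 2); (5, 2, -5) → (15/2, 3, -10)

image vertices: (-6, -9/2, 2), (15/2, 3, -10)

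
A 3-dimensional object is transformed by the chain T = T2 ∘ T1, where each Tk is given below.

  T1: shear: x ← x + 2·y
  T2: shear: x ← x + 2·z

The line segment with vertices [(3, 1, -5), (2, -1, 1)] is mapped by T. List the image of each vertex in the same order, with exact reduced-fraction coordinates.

image vertices: (-5, 1, -5), (2, -1, 1)

T1 shear: x ← x + 2·y: (3, 1, -5) → (5, 1, -5); (2, -1, 1) → (0, -1, 1)
T2 shear: x ← x + 2·z: (5, 1, -5) → (-5, 1, -5); (0, -1, 1) → (2, -1, 1)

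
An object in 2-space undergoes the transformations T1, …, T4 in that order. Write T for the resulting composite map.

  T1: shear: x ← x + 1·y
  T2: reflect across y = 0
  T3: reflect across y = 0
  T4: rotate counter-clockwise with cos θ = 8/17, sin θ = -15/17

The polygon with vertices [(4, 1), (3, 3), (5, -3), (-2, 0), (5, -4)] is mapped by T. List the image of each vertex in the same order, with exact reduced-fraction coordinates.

image vertices: (55/17, -67/17), (93/17, -66/17), (-29/17, -54/17), (-16/17, 30/17), (-52/17, -47/17)

T1 shear: x ← x + 1·y: (4, 1) → (5, 1); (3, 3) → (6, 3); (5, -3) → (2, -3); (-2, 0) → (-2, 0); (5, -4) → (1, -4)
T2 reflect across y = 0: (5, 1) → (5, -1); (6, 3) → (6, -3); (2, -3) → (2, 3); (-2, 0) → (-2, 0); (1, -4) → (1, 4)
T3 reflect across y = 0: (5, -1) → (5, 1); (6, -3) → (6, 3); (2, 3) → (2, -3); (-2, 0) → (-2, 0); (1, 4) → (1, -4)
T4 rotate counter-clockwise with cos θ = 8/17, sin θ = -15/17: (5, 1) → (55/17, -67/17); (6, 3) → (93/17, -66/17); (2, -3) → (-29/17, -54/17); (-2, 0) → (-16/17, 30/17); (1, -4) → (-52/17, -47/17)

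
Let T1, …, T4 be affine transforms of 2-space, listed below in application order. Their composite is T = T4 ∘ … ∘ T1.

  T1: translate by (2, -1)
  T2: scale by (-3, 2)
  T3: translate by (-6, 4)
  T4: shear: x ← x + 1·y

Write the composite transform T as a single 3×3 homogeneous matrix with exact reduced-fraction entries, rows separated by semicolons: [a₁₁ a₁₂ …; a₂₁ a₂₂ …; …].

T = [-3 2 -10; 0 2 2; 0 0 1]

T1 = [1 0 2; 0 1 -1; 0 0 1]
T2·T1 = [-3 0 -6; 0 2 -2; 0 0 1]
T3·…·T1 = [-3 0 -12; 0 2 2; 0 0 1]
T4·…·T1 = [-3 2 -10; 0 2 2; 0 0 1]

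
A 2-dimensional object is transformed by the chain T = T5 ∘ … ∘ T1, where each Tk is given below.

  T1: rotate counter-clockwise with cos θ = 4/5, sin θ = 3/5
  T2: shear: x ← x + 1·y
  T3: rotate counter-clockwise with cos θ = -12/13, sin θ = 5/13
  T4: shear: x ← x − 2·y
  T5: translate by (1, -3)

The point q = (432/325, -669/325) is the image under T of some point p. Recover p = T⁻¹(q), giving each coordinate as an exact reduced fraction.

p = (-1, -7/5)

T1 = [4/5 -3/5 0; 3/5 4/5 0; 0 0 1]
T2·T1 = [7/5 1/5 0; 3/5 4/5 0; 0 0 1]
T3·…·T1 = [-99/65 -32/65 0; -1/65 -43/65 0; 0 0 1]
T4·…·T1 = [-97/65 54/65 0; -1/65 -43/65 0; 0 0 1]
T5·…·T1 = [-97/65 54/65 1; -1/65 -43/65 -3; 0 0 1]
det M = 1; M⁻¹ = [-43/65 -54/65 -119/65; 1/65 -97/65 -292/65; 0 0 1]
M⁻¹ · (432/325, -669/325)ᵀ = (-1, -7/5)ᵀ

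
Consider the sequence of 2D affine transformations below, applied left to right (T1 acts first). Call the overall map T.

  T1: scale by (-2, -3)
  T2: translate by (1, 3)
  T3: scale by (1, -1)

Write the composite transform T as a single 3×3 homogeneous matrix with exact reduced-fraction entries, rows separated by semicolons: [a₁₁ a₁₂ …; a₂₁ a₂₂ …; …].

T1 = [-2 0 0; 0 -3 0; 0 0 1]
T2·T1 = [-2 0 1; 0 -3 3; 0 0 1]
T3·…·T1 = [-2 0 1; 0 3 -3; 0 0 1]

T = [-2 0 1; 0 3 -3; 0 0 1]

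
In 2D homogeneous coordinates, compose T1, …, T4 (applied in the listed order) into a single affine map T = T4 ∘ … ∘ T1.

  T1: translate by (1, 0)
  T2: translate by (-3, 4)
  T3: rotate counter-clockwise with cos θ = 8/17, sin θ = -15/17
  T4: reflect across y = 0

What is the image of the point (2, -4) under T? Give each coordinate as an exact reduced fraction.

T(p) = (0, 0)

T1 translate by (1, 0): (2, -4) → (3, -4)
T2 translate by (-3, 4): (3, -4) → (0, 0)
T3 rotate counter-clockwise with cos θ = 8/17, sin θ = -15/17: (0, 0) → (0, 0)
T4 reflect across y = 0: (0, 0) → (0, 0)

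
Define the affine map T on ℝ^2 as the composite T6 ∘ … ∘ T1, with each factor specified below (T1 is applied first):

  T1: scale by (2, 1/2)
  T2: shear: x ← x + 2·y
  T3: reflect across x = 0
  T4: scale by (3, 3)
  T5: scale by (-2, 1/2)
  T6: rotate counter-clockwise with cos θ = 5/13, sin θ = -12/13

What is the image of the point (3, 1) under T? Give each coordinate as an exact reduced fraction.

T1 scale by (2, 1/2): (3, 1) → (6, 1/2)
T2 shear: x ← x + 2·y: (6, 1/2) → (7, 1/2)
T3 reflect across x = 0: (7, 1/2) → (-7, 1/2)
T4 scale by (3, 3): (-7, 1/2) → (-21, 3/2)
T5 scale by (-2, 1/2): (-21, 3/2) → (42, 3/4)
T6 rotate counter-clockwise with cos θ = 5/13, sin θ = -12/13: (42, 3/4) → (219/13, -2001/52)

T(p) = (219/13, -2001/52)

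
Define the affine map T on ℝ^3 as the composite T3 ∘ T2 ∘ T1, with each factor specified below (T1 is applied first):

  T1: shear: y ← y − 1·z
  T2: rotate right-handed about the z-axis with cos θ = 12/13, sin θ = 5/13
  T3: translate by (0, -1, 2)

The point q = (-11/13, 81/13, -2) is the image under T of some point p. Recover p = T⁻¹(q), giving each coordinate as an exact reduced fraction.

T1 = [1 0 0 0; 0 1 -1 0; 0 0 1 0; 0 0 0 1]
T2·T1 = [12/13 -5/13 5/13 0; 5/13 12/13 -12/13 0; 0 0 1 0; 0 0 0 1]
T3·…·T1 = [12/13 -5/13 5/13 0; 5/13 12/13 -12/13 -1; 0 0 1 2; 0 0 0 1]
det M = 1; M⁻¹ = [12/13 5/13 0 5/13; -5/13 12/13 1 -14/13; 0 0 1 -2; 0 0 0 1]
M⁻¹ · (-11/13, 81/13, -2)ᵀ = (2, 3, -4)ᵀ

p = (2, 3, -4)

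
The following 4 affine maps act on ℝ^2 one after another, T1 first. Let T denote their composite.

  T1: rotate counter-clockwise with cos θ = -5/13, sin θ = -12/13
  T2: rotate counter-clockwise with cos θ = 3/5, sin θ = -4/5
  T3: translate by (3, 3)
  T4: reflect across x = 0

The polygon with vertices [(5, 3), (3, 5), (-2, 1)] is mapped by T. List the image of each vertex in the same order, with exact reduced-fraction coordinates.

T1 rotate counter-clockwise with cos θ = -5/13, sin θ = -12/13: (5, 3) → (11/13, -75/13); (3, 5) → (45/13, -61/13); (-2, 1) → (22/13, 19/13)
T2 rotate counter-clockwise with cos θ = 3/5, sin θ = -4/5: (11/13, -75/13) → (-267/65, -269/65); (45/13, -61/13) → (-109/65, -363/65); (22/13, 19/13) → (142/65, -31/65)
T3 translate by (3, 3): (-267/65, -269/65) → (-72/65, -74/65); (-109/65, -363/65) → (86/65, -168/65); (142/65, -31/65) → (337/65, 164/65)
T4 reflect across x = 0: (-72/65, -74/65) → (72/65, -74/65); (86/65, -168/65) → (-86/65, -168/65); (337/65, 164/65) → (-337/65, 164/65)

image vertices: (72/65, -74/65), (-86/65, -168/65), (-337/65, 164/65)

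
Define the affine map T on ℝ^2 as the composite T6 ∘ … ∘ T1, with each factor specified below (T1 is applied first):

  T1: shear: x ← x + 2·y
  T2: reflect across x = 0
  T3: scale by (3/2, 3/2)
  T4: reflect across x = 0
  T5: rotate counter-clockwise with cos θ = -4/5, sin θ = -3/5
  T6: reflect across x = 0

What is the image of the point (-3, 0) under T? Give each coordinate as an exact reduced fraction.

T(p) = (-18/5, 27/10)

T1 shear: x ← x + 2·y: (-3, 0) → (-3, 0)
T2 reflect across x = 0: (-3, 0) → (3, 0)
T3 scale by (3/2, 3/2): (3, 0) → (9/2, 0)
T4 reflect across x = 0: (9/2, 0) → (-9/2, 0)
T5 rotate counter-clockwise with cos θ = -4/5, sin θ = -3/5: (-9/2, 0) → (18/5, 27/10)
T6 reflect across x = 0: (18/5, 27/10) → (-18/5, 27/10)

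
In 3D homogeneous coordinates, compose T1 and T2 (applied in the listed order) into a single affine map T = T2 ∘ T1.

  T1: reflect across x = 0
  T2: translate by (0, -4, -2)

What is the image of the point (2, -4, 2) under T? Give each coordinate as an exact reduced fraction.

T(p) = (-2, -8, 0)

T1 reflect across x = 0: (2, -4, 2) → (-2, -4, 2)
T2 translate by (0, -4, -2): (-2, -4, 2) → (-2, -8, 0)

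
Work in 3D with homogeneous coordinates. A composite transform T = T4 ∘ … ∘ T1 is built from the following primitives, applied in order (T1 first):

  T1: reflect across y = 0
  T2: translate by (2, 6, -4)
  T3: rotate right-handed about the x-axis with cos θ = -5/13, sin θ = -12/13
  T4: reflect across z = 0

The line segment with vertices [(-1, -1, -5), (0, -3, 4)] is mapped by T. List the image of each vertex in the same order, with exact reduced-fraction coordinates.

T1 reflect across y = 0: (-1, -1, -5) → (-1, 1, -5); (0, -3, 4) → (0, 3, 4)
T2 translate by (2, 6, -4): (-1, 1, -5) → (1, 7, -9); (0, 3, 4) → (2, 9, 0)
T3 rotate right-handed about the x-axis with cos θ = -5/13, sin θ = -12/13: (1, 7, -9) → (1, -11, -3); (2, 9, 0) → (2, -45/13, -108/13)
T4 reflect across z = 0: (1, -11, -3) → (1, -11, 3); (2, -45/13, -108/13) → (2, -45/13, 108/13)

image vertices: (1, -11, 3), (2, -45/13, 108/13)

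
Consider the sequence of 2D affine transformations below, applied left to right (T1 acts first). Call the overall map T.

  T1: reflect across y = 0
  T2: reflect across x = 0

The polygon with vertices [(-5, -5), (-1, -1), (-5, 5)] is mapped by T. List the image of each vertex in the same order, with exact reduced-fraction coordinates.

T1 reflect across y = 0: (-5, -5) → (-5, 5); (-1, -1) → (-1, 1); (-5, 5) → (-5, -5)
T2 reflect across x = 0: (-5, 5) → (5, 5); (-1, 1) → (1, 1); (-5, -5) → (5, -5)

image vertices: (5, 5), (1, 1), (5, -5)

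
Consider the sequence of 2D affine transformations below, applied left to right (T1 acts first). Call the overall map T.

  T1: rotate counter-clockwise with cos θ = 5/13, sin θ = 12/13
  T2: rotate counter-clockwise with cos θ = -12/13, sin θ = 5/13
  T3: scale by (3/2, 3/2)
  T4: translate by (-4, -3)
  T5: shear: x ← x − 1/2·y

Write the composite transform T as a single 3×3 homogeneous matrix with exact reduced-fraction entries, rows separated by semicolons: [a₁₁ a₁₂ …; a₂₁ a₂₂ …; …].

T = [-363/676 537/338 -5/2; -357/338 -180/169 -3; 0 0 1]

T1 = [5/13 -12/13 0; 12/13 5/13 0; 0 0 1]
T2·T1 = [-120/169 119/169 0; -119/169 -120/169 0; 0 0 1]
T3·…·T1 = [-180/169 357/338 0; -357/338 -180/169 0; 0 0 1]
T4·…·T1 = [-180/169 357/338 -4; -357/338 -180/169 -3; 0 0 1]
T5·…·T1 = [-363/676 537/338 -5/2; -357/338 -180/169 -3; 0 0 1]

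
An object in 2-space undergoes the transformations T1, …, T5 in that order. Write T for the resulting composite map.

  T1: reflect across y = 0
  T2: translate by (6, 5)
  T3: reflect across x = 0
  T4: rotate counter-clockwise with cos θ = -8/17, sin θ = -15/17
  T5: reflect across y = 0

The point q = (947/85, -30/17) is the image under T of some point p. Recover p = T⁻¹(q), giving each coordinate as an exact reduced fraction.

p = (4/5, -4)

T1 = [1 0 0; 0 -1 0; 0 0 1]
T2·T1 = [1 0 6; 0 -1 5; 0 0 1]
T3·…·T1 = [-1 0 -6; 0 -1 5; 0 0 1]
T4·…·T1 = [8/17 -15/17 123/17; 15/17 8/17 50/17; 0 0 1]
T5·…·T1 = [8/17 -15/17 123/17; -15/17 -8/17 -50/17; 0 0 1]
det M = -1; M⁻¹ = [8/17 -15/17 -6; -15/17 -8/17 5; 0 0 1]
M⁻¹ · (947/85, -30/17)ᵀ = (4/5, -4)ᵀ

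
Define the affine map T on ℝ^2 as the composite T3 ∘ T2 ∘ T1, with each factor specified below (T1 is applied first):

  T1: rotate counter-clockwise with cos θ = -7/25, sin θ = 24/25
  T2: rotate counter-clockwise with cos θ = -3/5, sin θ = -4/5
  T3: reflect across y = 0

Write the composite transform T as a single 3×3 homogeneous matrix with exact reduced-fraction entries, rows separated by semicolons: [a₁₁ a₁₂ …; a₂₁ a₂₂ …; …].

T = [117/125 44/125 0; 44/125 -117/125 0; 0 0 1]

T1 = [-7/25 -24/25 0; 24/25 -7/25 0; 0 0 1]
T2·T1 = [117/125 44/125 0; -44/125 117/125 0; 0 0 1]
T3·…·T1 = [117/125 44/125 0; 44/125 -117/125 0; 0 0 1]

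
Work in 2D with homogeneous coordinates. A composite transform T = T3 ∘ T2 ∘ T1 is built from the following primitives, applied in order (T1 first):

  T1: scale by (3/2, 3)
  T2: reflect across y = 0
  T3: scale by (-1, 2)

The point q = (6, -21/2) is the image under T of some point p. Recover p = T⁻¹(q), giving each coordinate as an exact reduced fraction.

T1 = [3/2 0 0; 0 3 0; 0 0 1]
T2·T1 = [3/2 0 0; 0 -3 0; 0 0 1]
T3·…·T1 = [-3/2 0 0; 0 -6 0; 0 0 1]
det M = 9; M⁻¹ = [-2/3 0 0; 0 -1/6 0; 0 0 1]
M⁻¹ · (6, -21/2)ᵀ = (-4, 7/4)ᵀ

p = (-4, 7/4)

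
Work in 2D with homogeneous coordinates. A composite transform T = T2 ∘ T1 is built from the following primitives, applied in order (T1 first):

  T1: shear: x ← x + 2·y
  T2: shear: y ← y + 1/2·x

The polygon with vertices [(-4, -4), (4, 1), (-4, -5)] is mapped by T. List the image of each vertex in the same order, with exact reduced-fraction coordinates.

image vertices: (-12, -10), (6, 4), (-14, -12)

T1 shear: x ← x + 2·y: (-4, -4) → (-12, -4); (4, 1) → (6, 1); (-4, -5) → (-14, -5)
T2 shear: y ← y + 1/2·x: (-12, -4) → (-12, -10); (6, 1) → (6, 4); (-14, -5) → (-14, -12)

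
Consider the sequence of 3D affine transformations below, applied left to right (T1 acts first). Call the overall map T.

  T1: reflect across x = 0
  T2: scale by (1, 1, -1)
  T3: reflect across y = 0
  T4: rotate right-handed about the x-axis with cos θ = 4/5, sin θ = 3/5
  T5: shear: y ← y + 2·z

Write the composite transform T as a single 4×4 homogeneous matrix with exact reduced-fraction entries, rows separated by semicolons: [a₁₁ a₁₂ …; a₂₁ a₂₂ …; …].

T1 = [-1 0 0 0; 0 1 0 0; 0 0 1 0; 0 0 0 1]
T2·T1 = [-1 0 0 0; 0 1 0 0; 0 0 -1 0; 0 0 0 1]
T3·…·T1 = [-1 0 0 0; 0 -1 0 0; 0 0 -1 0; 0 0 0 1]
T4·…·T1 = [-1 0 0 0; 0 -4/5 3/5 0; 0 -3/5 -4/5 0; 0 0 0 1]
T5·…·T1 = [-1 0 0 0; 0 -2 -1 0; 0 -3/5 -4/5 0; 0 0 0 1]

T = [-1 0 0 0; 0 -2 -1 0; 0 -3/5 -4/5 0; 0 0 0 1]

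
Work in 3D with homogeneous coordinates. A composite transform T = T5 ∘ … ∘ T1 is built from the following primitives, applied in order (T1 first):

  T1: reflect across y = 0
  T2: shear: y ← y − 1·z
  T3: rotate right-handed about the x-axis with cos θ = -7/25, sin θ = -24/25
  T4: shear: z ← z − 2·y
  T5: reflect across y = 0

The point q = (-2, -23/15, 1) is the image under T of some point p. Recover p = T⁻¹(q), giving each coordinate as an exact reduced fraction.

T1 = [1 0 0 0; 0 -1 0 0; 0 0 1 0; 0 0 0 1]
T2·T1 = [1 0 0 0; 0 -1 -1 0; 0 0 1 0; 0 0 0 1]
T3·…·T1 = [1 0 0 0; 0 7/25 31/25 0; 0 24/25 17/25 0; 0 0 0 1]
T4·…·T1 = [1 0 0 0; 0 7/25 31/25 0; 0 2/5 -9/5 0; 0 0 0 1]
T5·…·T1 = [1 0 0 0; 0 -7/25 -31/25 0; 0 2/5 -9/5 0; 0 0 0 1]
det M = 1; M⁻¹ = [1 0 0 0; 0 -9/5 31/25 0; 0 -2/5 -7/25 0; 0 0 0 1]
M⁻¹ · (-2, -23/15, 1)ᵀ = (-2, 4, 1/3)ᵀ

p = (-2, 4, 1/3)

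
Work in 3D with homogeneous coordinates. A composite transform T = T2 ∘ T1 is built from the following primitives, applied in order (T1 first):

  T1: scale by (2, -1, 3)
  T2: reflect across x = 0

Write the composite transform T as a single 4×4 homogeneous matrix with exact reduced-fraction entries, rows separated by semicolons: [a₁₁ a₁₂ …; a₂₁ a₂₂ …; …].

T1 = [2 0 0 0; 0 -1 0 0; 0 0 3 0; 0 0 0 1]
T2·T1 = [-2 0 0 0; 0 -1 0 0; 0 0 3 0; 0 0 0 1]

T = [-2 0 0 0; 0 -1 0 0; 0 0 3 0; 0 0 0 1]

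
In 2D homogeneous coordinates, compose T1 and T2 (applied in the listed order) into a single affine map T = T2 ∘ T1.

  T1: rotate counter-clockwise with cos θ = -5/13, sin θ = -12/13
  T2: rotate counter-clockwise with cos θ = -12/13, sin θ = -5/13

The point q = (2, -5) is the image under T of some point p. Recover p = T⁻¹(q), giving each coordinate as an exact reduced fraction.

p = (-5, -2)

T1 = [-5/13 12/13 0; -12/13 -5/13 0; 0 0 1]
T2·T1 = [0 -1 0; 1 0 0; 0 0 1]
det M = 1; M⁻¹ = [0 1 0; -1 0 0; 0 0 1]
M⁻¹ · (2, -5)ᵀ = (-5, -2)ᵀ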